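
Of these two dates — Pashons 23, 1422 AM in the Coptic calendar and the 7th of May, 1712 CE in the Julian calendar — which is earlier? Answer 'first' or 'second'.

first

First date → JDN 2344312; second date → JDN 2346493.
JDN 2344312 < JDN 2346493, so the first date is earlier.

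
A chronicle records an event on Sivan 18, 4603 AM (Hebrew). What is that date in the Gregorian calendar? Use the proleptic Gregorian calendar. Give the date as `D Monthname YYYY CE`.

Both dates share Julian Day Number 2029104; in the Gregorian calendar that is 25 May 843 CE.

25 May 843 CE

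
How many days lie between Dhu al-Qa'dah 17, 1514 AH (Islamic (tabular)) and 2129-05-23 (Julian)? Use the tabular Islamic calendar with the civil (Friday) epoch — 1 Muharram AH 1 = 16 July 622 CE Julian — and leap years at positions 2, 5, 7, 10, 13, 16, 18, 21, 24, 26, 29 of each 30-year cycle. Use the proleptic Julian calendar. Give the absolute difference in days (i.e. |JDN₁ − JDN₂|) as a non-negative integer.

13910

First date → JDN 2484908; second date → JDN 2498818.
The interval is |2484908 − 2498818| = 13910 days.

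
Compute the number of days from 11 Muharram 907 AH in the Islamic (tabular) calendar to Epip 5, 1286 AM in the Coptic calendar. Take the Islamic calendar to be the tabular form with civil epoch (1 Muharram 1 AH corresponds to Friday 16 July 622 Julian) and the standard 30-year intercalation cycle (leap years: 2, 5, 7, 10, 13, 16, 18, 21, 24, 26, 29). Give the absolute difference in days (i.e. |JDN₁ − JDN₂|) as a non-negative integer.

25174

JDN of the first date = 2269506.
JDN of the second date = 2294680.
|2294680 − 2269506| = 25174.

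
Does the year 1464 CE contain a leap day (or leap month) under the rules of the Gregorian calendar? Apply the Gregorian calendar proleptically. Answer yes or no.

1464 is divisible by 4 and not by 100, so it is a leap year.

yes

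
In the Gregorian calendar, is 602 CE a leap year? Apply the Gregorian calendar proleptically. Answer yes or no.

602 is not divisible by 4, so it is a common year.

no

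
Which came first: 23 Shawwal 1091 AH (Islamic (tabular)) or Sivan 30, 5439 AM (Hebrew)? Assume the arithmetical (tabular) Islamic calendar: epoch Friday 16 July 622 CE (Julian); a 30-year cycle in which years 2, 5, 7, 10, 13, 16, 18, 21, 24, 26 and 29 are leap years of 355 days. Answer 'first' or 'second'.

second

Converting both to JDN: 2334988 vs 2334463; the smaller is the second.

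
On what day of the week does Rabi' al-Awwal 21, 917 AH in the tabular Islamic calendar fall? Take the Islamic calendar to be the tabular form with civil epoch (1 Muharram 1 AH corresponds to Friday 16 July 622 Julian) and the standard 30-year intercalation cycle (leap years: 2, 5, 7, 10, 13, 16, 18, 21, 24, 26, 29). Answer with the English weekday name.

Wednesday

In the proleptic Gregorian calendar this is 28 June 1511 (JDN 2273119).
Since JDN mod 7 = 2 (0 = Monday), the day is Wednesday.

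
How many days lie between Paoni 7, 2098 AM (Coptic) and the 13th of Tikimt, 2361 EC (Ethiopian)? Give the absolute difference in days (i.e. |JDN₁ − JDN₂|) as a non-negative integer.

4982

JDN of the first date = 2591235.
JDN of the second date = 2586253.
|2586253 − 2591235| = 4982.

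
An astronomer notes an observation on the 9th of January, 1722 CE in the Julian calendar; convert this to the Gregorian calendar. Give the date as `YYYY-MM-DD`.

1722-01-20

The Julian–Gregorian offset here is 11 days (Julian trailing).
9 January 1722 Julian + 11 days → 20 January 1722 Gregorian.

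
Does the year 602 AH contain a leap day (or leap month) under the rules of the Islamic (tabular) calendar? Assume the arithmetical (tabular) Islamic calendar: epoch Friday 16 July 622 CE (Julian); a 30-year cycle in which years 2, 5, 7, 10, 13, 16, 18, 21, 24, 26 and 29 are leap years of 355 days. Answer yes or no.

yes

Year 602 AH is year 2 of its 30-year cycle; leap positions are 2, 5, 7, 10, 13, 16, 18, 21, 24, 26, 29, so it is a leap year (355 days).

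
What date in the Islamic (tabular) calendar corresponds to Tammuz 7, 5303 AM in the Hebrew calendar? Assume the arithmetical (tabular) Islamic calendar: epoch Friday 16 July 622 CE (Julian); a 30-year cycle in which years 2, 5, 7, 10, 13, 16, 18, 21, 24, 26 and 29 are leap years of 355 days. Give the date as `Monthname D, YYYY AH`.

The source date corresponds to 19 June 1543 in the proleptic Gregorian calendar (JDN 2284798).
That day falls on 6 Rabi' al-Awwal 950 AH in the tabular Islamic calendar.

Rabi' al-Awwal 6, 950 AH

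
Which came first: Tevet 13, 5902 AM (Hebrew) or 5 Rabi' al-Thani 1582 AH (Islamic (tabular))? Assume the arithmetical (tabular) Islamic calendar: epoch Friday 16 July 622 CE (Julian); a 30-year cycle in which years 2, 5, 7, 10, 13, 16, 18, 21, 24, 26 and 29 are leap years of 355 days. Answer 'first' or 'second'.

first

The two dates have Julian Day Numbers 2503419 and 2508787 respectively.
Since 2503419 < 2508787, the first date comes first.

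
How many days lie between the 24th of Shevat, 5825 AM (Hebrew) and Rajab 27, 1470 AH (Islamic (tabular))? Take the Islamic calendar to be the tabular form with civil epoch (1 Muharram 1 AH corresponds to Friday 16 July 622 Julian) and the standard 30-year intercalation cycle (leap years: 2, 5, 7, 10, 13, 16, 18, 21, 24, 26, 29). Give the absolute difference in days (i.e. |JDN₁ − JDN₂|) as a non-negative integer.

First date → JDN 2475317; second date → JDN 2469208.
The interval is |2475317 − 2469208| = 6109 days.

6109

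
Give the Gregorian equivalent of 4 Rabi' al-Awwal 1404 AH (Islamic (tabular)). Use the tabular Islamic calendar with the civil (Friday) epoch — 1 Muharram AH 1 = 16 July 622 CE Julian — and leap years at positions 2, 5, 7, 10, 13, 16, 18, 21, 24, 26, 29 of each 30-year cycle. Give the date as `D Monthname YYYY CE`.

Both dates share Julian Day Number 2445678; in the Gregorian calendar that is 9 December 1983 CE.

9 December 1983 CE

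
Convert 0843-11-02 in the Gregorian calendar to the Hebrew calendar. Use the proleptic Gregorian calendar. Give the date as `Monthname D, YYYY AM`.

Julian Day Number of the source date = 2029265.
Converting JDN 2029265 to the Hebrew calendar gives 2 Kislev 4604 AM.

Kislev 2, 4604 AM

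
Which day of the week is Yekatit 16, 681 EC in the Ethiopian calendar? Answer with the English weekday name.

Equivalently 13 February 689 Gregorian, JDN 1972756.
JDN 1972756 mod 7 = 2, and JDN 0 was a Monday, so this is a Wednesday.

Wednesday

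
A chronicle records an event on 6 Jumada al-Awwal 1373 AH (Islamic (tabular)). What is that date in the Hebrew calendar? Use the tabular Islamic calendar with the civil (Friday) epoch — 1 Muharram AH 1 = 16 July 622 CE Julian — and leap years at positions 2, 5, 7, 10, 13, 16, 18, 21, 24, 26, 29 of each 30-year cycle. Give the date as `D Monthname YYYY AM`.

The source date corresponds to 11 January 1954 in the Gregorian calendar (JDN 2434754).
That day falls on 7 Shevat 5714 AM in the Hebrew calendar.

7 Shevat 5714 AM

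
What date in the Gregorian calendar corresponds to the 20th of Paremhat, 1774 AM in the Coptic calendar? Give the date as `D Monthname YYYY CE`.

29 March 2058 CE

Julian Day Number of the source date = 2472817.
Converting JDN 2472817 to the Gregorian calendar gives 29 March 2058 CE.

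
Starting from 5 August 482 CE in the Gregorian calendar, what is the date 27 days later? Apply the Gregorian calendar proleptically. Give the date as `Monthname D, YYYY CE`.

September 1, 482 CE

The starting date is JDN 1897324; 1897324 + 27 = 1897351.
JDN 1897351 corresponds to September 1, 482 CE.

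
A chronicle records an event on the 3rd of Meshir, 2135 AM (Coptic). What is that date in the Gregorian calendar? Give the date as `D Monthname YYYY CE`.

13 February 2419 CE

Julian Day Number of the source date = 2604625.
Converting JDN 2604625 to the Gregorian calendar gives 13 February 2419 CE.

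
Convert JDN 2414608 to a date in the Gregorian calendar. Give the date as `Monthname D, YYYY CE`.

November 14, 1898 CE

JDN 2451545 is 1 Jan 2000; 2414608 is −36937 days from there.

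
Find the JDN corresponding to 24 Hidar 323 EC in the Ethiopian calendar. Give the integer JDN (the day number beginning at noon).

1841914

Equivalently 21 November 330 (proleptic Gregorian).
JDN 2451545 is 1 January 2000 CE (Gregorian); the target day is −609631 days from there, so JDN = 1841914.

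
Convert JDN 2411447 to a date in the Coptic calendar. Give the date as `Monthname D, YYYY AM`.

Paremhat 12, 1606 AM

The Gregorian equivalent of JDN 2411447 is 20 March 1890.
In the Coptic calendar that day is Paremhat 12, 1606 AM.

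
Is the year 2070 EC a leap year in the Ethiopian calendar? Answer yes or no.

no

2070 mod 4 = 2; in the Ethiopian calendar a year is leap when year mod 4 = 3, so it is a common year.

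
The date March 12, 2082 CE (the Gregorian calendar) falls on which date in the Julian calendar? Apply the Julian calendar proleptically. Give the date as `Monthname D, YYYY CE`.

The Julian–Gregorian offset here is 13 days (Julian trailing).
12 March 2082 Gregorian − 13 days → 27 February 2082 Julian.

February 27, 2082 CE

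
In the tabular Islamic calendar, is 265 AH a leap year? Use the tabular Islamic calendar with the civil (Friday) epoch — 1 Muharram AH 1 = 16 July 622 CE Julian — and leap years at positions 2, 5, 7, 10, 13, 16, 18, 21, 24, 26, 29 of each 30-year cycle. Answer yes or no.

Year 265 AH is year 25 of its 30-year cycle; leap positions are 2, 5, 7, 10, 13, 16, 18, 21, 24, 26, 29, so it is a common year (354 days).

no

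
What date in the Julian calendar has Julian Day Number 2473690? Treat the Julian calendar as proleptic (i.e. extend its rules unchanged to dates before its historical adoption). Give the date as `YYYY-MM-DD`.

2060-08-05

JDN 2473690 is 18 August 2060 in the Gregorian calendar.
In the Julian calendar that day is 2060-08-05.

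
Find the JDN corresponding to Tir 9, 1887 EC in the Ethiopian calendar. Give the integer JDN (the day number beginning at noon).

Equivalently 16 January 1895 (Gregorian).
JDN 2400001 is 17 November 1858 CE (Gregorian), MJD 0; the target day is +13209 days from there, so JDN = 2413210.

2413210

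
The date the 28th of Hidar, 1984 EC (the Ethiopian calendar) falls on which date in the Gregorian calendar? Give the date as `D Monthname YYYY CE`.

Julian Day Number of the source date = 2448599.
Converting JDN 2448599 to the Gregorian calendar gives 8 December 1991 CE.

8 December 1991 CE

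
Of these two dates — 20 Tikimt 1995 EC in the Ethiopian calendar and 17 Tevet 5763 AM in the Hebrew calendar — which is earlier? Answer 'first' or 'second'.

First date → JDN 2452578; second date → JDN 2452631.
JDN 2452578 < JDN 2452631, so the first date is earlier.

first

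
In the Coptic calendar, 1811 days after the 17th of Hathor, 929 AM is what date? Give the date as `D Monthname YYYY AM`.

The starting date is JDN 2164058; 2164058 + 1811 = 2165869.
JDN 2165869 corresponds to 2 Hathor 934 AM.

2 Hathor 934 AM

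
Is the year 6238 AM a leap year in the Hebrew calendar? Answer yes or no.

Hebrew year 6238 is year 6 of its 19-year Metonic cycle; leap years are at positions 3, 6, 8, 11, 14, 17, 19, so it is a leap year (13 months).

yes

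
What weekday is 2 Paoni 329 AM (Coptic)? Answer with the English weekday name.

Sunday

In the proleptic Gregorian calendar this is 30 May 613 (JDN 1945103).
Since JDN mod 7 = 6 (0 = Monday), the day is Sunday.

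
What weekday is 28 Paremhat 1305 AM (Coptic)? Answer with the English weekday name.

This is JDN 2301523 (3 April 1589 Gregorian).
JDN 2301523 mod 7 = 0, and JDN 0 was a Monday, so this is a Monday.

Monday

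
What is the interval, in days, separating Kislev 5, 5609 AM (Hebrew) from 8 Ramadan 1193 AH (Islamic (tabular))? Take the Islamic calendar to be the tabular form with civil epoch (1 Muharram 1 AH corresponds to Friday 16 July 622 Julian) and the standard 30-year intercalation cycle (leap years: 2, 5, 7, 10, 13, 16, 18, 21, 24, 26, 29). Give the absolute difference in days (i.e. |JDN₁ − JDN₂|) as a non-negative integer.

25274

First date → JDN 2396362; second date → JDN 2371088.
The interval is |2396362 − 2371088| = 25274 days.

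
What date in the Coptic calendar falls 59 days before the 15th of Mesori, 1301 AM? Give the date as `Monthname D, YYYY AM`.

Paoni 16, 1301 AM

The starting date is JDN 2300199; 2300199 − 59 = 2300140.
JDN 2300140 corresponds to Paoni 16, 1301 AM.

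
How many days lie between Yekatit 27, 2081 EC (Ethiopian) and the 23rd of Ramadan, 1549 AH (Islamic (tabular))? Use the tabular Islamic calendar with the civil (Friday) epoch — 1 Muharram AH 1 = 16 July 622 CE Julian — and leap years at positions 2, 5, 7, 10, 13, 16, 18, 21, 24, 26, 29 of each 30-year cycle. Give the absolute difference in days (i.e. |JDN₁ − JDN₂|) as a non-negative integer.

First date → JDN 2484117; second date → JDN 2497258.
The interval is |2484117 − 2497258| = 13141 days.

13141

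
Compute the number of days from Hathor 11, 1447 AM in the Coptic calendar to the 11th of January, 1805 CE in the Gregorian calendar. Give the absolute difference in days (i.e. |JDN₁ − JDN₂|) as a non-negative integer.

JDN of the first date = 2353251.
JDN of the second date = 2380333.
|2380333 − 2353251| = 27082.

27082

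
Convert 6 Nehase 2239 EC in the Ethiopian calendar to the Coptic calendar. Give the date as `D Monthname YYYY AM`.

Julian Day Number of the source date = 2541985.
Converting JDN 2541985 to the Coptic calendar gives 6 Mesori 1963 AM.

6 Mesori 1963 AM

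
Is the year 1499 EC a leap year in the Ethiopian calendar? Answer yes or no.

1499 mod 4 = 3; in the Ethiopian calendar a year is leap when year mod 4 = 3, so it is a leap year.

yes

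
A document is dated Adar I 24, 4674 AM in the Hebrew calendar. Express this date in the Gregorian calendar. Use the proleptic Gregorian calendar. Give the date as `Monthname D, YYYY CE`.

February 28, 914 CE

Both dates share Julian Day Number 2054950; in the Gregorian calendar that is 28 February 914 CE.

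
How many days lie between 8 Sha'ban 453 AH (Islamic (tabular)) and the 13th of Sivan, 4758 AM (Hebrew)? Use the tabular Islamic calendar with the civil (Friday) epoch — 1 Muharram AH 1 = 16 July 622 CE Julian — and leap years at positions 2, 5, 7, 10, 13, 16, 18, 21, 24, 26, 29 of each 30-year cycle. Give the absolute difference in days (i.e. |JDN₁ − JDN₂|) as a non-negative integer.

23090

JDN of the first date = 2108828.
JDN of the second date = 2085738.
|2085738 − 2108828| = 23090.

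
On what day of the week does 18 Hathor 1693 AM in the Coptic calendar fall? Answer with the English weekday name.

Saturday

In the Gregorian calendar this is 27 November 1976 (JDN 2443110).
JDN 2443110 mod 7 = 5, and JDN 0 was a Monday, so this is a Saturday.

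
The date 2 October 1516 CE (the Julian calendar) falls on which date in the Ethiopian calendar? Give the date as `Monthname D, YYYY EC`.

Tikimt 5, 1509 EC

Both dates share Julian Day Number 2275052; in the Ethiopian calendar that is 5 Tikimt 1509 EC.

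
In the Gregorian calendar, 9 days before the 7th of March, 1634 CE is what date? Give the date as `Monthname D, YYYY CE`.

February 26, 1634 CE

Counting 9 days back from JDN 2317932 reaches JDN 2317923, which is February 26, 1634 CE.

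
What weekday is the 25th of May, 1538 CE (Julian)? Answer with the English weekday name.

Saturday

This is JDN 2282957 (4 June 1538 Gregorian).
JDN 2282957 mod 7 = 5, and JDN 0 was a Monday, so this is a Saturday.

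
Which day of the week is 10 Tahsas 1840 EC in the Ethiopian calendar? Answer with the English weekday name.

Sunday

In the Gregorian calendar this is 19 December 1847 (JDN 2396015).
2396015 ≡ 6 (mod 7); counting from Monday = 0 gives Sunday.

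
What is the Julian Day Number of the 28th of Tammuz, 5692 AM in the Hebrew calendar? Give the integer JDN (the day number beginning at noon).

2426921

Equivalently 1 August 1932 (Gregorian).
JDN 2451545 is 1 January 2000 CE (Gregorian); the target day is −24624 days from there, so JDN = 2426921.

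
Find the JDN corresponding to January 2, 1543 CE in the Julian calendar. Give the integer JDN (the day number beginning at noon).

2284640

Equivalently 12 January 1543 (proleptic Gregorian).
JDN 2400001 is 17 November 1858 CE (Gregorian), MJD 0; the target day is −115361 days from there, so JDN = 2284640.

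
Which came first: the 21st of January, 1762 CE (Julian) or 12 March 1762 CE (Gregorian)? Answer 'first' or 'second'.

first

The two dates have Julian Day Numbers 2364649 and 2364688 respectively.
Since 2364649 < 2364688, the first date comes first.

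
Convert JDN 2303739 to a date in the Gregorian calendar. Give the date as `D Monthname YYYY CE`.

JDN 2451545 is 1 Jan 2000; 2303739 is −147806 days from there.

28 April 1595 CE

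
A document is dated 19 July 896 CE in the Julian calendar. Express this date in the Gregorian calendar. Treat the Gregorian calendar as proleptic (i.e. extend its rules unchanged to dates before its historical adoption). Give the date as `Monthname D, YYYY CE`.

The Julian–Gregorian offset here is 4 days (Julian trailing).
19 July 896 Julian + 4 days → 23 July 896 Gregorian.

July 23, 896 CE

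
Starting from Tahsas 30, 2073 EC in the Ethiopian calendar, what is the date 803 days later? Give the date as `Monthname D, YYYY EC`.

Counting 803 days forward from JDN 2481138 reaches JDN 2481941, which is Megabit 13, 2075 EC.

Megabit 13, 2075 EC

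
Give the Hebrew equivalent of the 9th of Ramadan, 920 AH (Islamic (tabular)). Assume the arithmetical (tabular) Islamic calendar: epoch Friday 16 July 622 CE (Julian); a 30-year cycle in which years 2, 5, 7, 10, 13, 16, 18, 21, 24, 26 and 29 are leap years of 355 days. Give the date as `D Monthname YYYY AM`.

Julian Day Number of the source date = 2274347.
Converting JDN 2274347 to the Hebrew calendar gives 8 Cheshvan 5275 AM.

8 Cheshvan 5275 AM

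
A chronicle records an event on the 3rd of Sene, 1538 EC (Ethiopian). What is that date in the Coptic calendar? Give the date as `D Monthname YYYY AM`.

3 Paoni 1262 AM

Julian Day Number of the source date = 2285882.
Converting JDN 2285882 to the Coptic calendar gives 3 Paoni 1262 AM.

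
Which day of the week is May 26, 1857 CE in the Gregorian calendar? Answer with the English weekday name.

Tuesday

Since JDN mod 7 = 1 (0 = Monday), the day is Tuesday.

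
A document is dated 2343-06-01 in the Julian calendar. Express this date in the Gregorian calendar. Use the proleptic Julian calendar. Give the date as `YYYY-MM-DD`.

2343-06-17

For dates in this range the Gregorian date is 16 days ahead of the Julian.
1 June 2343 Julian + 16 days → 17 June 2343 Gregorian.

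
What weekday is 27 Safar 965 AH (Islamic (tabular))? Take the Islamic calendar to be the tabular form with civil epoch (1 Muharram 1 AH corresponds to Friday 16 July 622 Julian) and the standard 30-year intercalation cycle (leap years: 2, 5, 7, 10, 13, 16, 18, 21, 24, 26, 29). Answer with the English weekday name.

This is JDN 2290105 (29 December 1557 Gregorian).
Since JDN mod 7 = 6 (0 = Monday), the day is Sunday.

Sunday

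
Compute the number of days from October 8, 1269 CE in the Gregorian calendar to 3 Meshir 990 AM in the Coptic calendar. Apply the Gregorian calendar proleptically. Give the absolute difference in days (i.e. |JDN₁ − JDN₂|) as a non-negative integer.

First date → JDN 2184834; second date → JDN 2186414.
The interval is |2184834 − 2186414| = 1580 days.

1580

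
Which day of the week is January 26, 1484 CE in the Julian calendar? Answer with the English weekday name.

Monday

This is JDN 2263114 (4 February 1484 Gregorian).
JDN 2263114 mod 7 = 0, and JDN 0 was a Monday, so this is a Monday.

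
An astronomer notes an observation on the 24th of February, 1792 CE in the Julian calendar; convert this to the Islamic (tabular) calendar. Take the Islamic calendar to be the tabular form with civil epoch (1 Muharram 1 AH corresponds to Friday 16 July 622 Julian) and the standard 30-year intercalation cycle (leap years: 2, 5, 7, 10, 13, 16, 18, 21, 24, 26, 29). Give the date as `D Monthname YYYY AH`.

Julian Day Number of the source date = 2375640.
Converting JDN 2375640 to the tabular Islamic calendar gives 12 Rajab 1206 AH.

12 Rajab 1206 AH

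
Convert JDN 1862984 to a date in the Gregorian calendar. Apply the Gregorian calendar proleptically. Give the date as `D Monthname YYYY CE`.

29 July 388 CE

Counting from JDN 2299161 = 15 Oct 1582 gives an offset of -436177 days.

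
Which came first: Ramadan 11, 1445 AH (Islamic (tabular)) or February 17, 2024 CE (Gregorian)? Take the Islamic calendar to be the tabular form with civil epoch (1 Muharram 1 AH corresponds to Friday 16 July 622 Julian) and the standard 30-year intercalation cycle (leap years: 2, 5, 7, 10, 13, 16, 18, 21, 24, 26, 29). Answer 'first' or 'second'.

second

The two dates have Julian Day Numbers 2460391 and 2460358 respectively.
Since 2460358 < 2460391, the second date comes first.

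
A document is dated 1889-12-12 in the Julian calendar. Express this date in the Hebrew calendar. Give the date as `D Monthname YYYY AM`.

1 Tevet 5650 AM

Both dates share Julian Day Number 2411361; in the Hebrew calendar that is 1 Tevet 5650 AM.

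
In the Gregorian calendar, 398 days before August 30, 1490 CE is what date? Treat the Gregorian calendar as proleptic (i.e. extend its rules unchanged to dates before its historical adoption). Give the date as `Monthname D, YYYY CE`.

The starting date is JDN 2265513; 2265513 − 398 = 2265115.
JDN 2265115 corresponds to July 28, 1489 CE.

July 28, 1489 CE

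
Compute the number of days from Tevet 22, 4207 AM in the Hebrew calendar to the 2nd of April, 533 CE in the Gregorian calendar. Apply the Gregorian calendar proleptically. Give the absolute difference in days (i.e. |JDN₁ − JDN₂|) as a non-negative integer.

31506

JDN of the first date = 1884320.
JDN of the second date = 1915826.
|1915826 − 1884320| = 31506.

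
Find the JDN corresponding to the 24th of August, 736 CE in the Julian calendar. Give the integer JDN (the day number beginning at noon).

1990118

In the proleptic Gregorian calendar the same day is 28 August 736.
JDN 2400001 is 17 November 1858 CE (Gregorian), MJD 0; the target day is −409883 days from there, so JDN = 1990118.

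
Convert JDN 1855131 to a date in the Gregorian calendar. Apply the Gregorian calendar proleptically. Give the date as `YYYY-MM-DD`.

0367-01-28

JDN 2451545 is 1 Jan 2000; 1855131 is −596414 days from there.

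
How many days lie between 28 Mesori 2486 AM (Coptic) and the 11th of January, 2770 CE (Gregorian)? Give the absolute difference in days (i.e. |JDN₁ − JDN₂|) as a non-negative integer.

JDN of the first date = 2733033.
JDN of the second date = 2732792.
|2732792 − 2733033| = 241.

241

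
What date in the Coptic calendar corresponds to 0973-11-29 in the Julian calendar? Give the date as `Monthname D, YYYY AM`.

The source date corresponds to 4 December 973 in the proleptic Gregorian calendar (JDN 2076779).
That day falls on 3 Koiak 690 AM in the Coptic calendar.

Koiak 3, 690 AM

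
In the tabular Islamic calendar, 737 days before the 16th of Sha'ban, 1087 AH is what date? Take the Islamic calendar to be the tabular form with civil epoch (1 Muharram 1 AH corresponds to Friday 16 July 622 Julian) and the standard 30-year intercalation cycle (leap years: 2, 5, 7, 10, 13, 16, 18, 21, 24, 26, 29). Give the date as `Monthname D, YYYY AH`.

JDN of the 16th of Sha'ban, 1087 AH = 2333504.
2333504 − 737 = 2332767.
JDN 2332767 in the tabular Islamic calendar is Rajab 18, 1085 AH.

Rajab 18, 1085 AH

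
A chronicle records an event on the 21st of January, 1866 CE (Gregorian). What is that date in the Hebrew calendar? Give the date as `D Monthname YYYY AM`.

5 Shevat 5626 AM

Julian Day Number of the source date = 2402623.
Converting JDN 2402623 to the Hebrew calendar gives 5 Shevat 5626 AM.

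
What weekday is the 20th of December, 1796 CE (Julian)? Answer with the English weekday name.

In the Gregorian calendar this is 31 December 1796 (JDN 2377401).
Since JDN mod 7 = 5 (0 = Monday), the day is Saturday.

Saturday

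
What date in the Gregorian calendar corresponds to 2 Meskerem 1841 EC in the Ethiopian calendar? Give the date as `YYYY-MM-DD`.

1848-09-11

Julian Day Number of the source date = 2396282.
Converting JDN 2396282 to the Gregorian calendar gives 11 September 1848 CE.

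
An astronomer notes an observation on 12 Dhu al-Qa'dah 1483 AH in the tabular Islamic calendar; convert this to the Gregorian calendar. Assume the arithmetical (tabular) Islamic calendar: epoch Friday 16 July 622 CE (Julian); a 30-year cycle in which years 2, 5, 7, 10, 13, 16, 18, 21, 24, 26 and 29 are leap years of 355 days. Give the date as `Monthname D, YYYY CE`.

April 2, 2061 CE

Julian Day Number of the source date = 2473917.
Converting JDN 2473917 to the Gregorian calendar gives 2 April 2061 CE.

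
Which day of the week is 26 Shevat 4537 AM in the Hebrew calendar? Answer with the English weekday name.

Equivalently 13 February 777 Gregorian, JDN 2004897.
JDN 2004897 mod 7 = 6, and JDN 0 was a Monday, so this is a Sunday.

Sunday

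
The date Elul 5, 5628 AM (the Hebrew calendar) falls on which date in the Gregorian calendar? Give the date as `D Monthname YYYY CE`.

23 August 1868 CE

Julian Day Number of the source date = 2403568.
Converting JDN 2403568 to the Gregorian calendar gives 23 August 1868 CE.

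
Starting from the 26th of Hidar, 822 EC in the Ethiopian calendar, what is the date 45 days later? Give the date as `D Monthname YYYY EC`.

11 Tir 822 EC

Counting 45 days forward from JDN 2024176 reaches JDN 2024221, which is 11 Tir 822 EC.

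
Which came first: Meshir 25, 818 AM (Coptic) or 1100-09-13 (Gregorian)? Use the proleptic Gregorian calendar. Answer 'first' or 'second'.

second

Converting both to JDN: 2123613 vs 2123082; the smaller is the second.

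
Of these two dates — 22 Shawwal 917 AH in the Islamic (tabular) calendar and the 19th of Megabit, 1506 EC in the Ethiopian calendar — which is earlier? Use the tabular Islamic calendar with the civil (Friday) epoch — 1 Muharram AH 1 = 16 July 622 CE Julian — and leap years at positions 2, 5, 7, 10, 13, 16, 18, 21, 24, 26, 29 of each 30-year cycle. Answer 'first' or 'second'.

first

The two dates have Julian Day Numbers 2273327 and 2274120 respectively.
Since 2273327 < 2274120, the first date comes first.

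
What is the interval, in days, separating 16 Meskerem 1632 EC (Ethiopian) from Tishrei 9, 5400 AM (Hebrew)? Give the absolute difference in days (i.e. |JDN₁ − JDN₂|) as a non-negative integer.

13

First date → JDN 2319959; second date → JDN 2319972.
The interval is |2319959 − 2319972| = 13 days.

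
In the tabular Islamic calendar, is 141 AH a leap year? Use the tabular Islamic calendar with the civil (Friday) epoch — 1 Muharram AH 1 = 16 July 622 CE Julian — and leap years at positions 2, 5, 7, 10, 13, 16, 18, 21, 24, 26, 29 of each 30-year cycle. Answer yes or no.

Year 141 AH is year 21 of its 30-year cycle; leap positions are 2, 5, 7, 10, 13, 16, 18, 21, 24, 26, 29, so it is a leap year (355 days).

yes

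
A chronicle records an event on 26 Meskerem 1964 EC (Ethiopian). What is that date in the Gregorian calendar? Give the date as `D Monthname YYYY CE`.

7 October 1971 CE

Both dates share Julian Day Number 2441232; in the Gregorian calendar that is 7 October 1971 CE.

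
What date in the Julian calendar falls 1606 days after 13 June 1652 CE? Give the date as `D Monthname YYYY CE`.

5 November 1656 CE

JDN of 13 June 1652 CE = 2324615.
2324615 + 1606 = 2326221.
JDN 2326221 in the Julian calendar is 5 November 1656 CE.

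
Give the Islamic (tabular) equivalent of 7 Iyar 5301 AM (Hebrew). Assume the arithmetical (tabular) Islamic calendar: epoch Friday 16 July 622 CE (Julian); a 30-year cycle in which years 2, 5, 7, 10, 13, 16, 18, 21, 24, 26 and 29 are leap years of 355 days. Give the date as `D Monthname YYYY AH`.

Julian Day Number of the source date = 2284032.
Converting JDN 2284032 to the tabular Islamic calendar gives 8 Muharram 948 AH.

8 Muharram 948 AH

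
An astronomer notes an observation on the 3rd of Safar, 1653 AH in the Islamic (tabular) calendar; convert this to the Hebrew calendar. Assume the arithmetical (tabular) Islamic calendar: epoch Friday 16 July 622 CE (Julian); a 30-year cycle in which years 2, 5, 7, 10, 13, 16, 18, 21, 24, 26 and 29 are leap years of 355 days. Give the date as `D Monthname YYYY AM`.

5 Sivan 5985 AM

The source date corresponds to 11 June 2225 in the Gregorian calendar (JDN 2533886).
That day falls on 5 Sivan 5985 AM in the Hebrew calendar.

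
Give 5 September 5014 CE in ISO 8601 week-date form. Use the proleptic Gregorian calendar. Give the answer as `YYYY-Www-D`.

The weekday is Monday (ISO weekday 1).
That Monday belongs to ISO week 36 of ISO year 5014.

5014-W36-1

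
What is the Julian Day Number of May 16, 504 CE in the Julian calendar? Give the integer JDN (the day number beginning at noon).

1905280

In the proleptic Gregorian calendar the same day is 18 May 504.
JDN 2299161 is 15 October 1582 CE (Gregorian); the target day is −393881 days from there, so JDN = 1905280.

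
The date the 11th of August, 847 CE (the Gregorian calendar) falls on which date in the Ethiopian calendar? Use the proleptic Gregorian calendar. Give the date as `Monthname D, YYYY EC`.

Both dates share Julian Day Number 2030643; in the Ethiopian calendar that is 14 Nehase 839 EC.

Nehase 14, 839 EC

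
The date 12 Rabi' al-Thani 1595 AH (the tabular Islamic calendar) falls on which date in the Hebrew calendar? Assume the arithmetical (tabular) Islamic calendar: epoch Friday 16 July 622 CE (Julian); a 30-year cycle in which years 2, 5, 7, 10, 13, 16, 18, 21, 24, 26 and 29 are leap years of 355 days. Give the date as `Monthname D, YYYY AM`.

Julian Day Number of the source date = 2513400.
Converting JDN 2513400 to the Hebrew calendar gives 13 Iyar 5929 AM.

Iyar 13, 5929 AM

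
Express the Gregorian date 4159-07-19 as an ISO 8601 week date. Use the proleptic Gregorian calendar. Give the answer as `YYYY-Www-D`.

The weekday is Thursday (ISO weekday 4).
That Thursday belongs to ISO week 29 of ISO year 4159.

4159-W29-4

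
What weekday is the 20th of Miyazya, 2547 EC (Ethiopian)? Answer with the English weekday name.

Friday

In the Gregorian calendar this is 2 May 2555 (JDN 2654376).
Since JDN mod 7 = 4 (0 = Monday), the day is Friday.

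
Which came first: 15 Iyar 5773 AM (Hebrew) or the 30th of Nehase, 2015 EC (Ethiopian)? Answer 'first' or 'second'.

first

The two dates have Julian Day Numbers 2456408 and 2460193 respectively.
Since 2456408 < 2460193, the first date comes first.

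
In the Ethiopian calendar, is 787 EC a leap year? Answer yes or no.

yes

787 mod 4 = 3; in the Ethiopian calendar a year is leap when year mod 4 = 3, so it is a leap year.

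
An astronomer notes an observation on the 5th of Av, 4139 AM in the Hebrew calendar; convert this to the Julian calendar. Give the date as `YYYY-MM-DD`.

Julian Day Number of the source date = 1859673.
Converting JDN 1859673 to the Julian calendar gives 5 July 379 CE.

0379-07-05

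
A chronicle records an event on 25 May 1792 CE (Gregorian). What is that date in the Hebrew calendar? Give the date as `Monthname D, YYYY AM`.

Sivan 4, 5552 AM

Both dates share Julian Day Number 2375720; in the Hebrew calendar that is 4 Sivan 5552 AM.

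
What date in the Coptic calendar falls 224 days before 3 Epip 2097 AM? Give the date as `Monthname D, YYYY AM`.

JDN of 3 Epip 2097 AM = 2590896.
2590896 − 224 = 2590672.
JDN 2590672 in the Coptic calendar is Hathor 19, 2097 AM.

Hathor 19, 2097 AM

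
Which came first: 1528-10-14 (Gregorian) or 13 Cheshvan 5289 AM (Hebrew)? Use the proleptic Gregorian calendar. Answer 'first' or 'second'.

First date → JDN 2279437; second date → JDN 2279459.
JDN 2279437 < JDN 2279459, so the first date is earlier.

first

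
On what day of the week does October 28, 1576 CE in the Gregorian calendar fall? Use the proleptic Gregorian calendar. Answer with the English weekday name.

Thursday

Since JDN mod 7 = 3 (0 = Monday), the day is Thursday.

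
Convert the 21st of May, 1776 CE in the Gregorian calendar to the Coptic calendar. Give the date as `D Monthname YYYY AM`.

Julian Day Number of the source date = 2369872.
Converting JDN 2369872 to the Coptic calendar gives 15 Pashons 1492 AM.

15 Pashons 1492 AM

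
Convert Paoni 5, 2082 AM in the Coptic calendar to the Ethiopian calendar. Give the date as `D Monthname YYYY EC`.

5 Sene 2358 EC

Both dates share Julian Day Number 2585389; in the Ethiopian calendar that is 5 Sene 2358 EC.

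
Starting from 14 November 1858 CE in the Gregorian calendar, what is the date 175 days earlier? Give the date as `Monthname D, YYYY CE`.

The starting date is JDN 2399998; 2399998 − 175 = 2399823.
JDN 2399823 corresponds to May 23, 1858 CE.

May 23, 1858 CE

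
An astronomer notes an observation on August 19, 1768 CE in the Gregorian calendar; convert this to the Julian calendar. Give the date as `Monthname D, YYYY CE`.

August 8, 1768 CE

For dates in this range the Gregorian date is 11 days ahead of the Julian.
19 August 1768 Gregorian − 11 days → 8 August 1768 Julian.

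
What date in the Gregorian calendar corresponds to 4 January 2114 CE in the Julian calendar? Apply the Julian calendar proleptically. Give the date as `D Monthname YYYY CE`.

18 January 2114 CE

For dates in this range the Gregorian date is 14 days ahead of the Julian.
4 January 2114 Julian + 14 days → 18 January 2114 Gregorian.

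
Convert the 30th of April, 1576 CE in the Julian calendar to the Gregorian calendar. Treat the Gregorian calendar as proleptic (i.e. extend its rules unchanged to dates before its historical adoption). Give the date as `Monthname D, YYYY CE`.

At this point the Julian calendar is 10 days behind the Gregorian.
30 April 1576 Julian + 10 days → 10 May 1576 Gregorian.

May 10, 1576 CE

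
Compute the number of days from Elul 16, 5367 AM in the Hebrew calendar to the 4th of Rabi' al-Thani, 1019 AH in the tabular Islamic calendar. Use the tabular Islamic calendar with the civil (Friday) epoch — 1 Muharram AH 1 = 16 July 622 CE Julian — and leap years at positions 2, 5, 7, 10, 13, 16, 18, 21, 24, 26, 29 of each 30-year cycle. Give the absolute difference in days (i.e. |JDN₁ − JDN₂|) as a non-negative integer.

1022

First date → JDN 2308255; second date → JDN 2309277.
The interval is |2308255 − 2309277| = 1022 days.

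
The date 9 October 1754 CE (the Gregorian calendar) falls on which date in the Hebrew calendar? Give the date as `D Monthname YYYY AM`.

23 Tishrei 5515 AM

Julian Day Number of the source date = 2361977.
Converting JDN 2361977 to the Hebrew calendar gives 23 Tishrei 5515 AM.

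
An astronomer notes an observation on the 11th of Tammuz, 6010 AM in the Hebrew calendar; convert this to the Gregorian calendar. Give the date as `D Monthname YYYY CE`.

Both dates share Julian Day Number 2543048; in the Gregorian calendar that is 12 July 2250 CE.

12 July 2250 CE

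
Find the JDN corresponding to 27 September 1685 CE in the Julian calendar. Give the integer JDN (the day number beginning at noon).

In the Gregorian calendar the same day is 7 October 1685.
JDN 2299161 is 15 October 1582 CE (Gregorian); the target day is +37613 days from there, so JDN = 2336774.

2336774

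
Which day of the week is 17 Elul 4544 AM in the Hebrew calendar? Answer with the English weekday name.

Equivalently 11 September 784 Gregorian, JDN 2007664.
Since JDN mod 7 = 1 (0 = Monday), the day is Tuesday.

Tuesday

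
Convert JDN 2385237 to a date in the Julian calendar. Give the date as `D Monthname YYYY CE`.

The Gregorian equivalent of JDN 2385237 is 16 June 1818.
In the Julian calendar that day is 4 June 1818 CE.

4 June 1818 CE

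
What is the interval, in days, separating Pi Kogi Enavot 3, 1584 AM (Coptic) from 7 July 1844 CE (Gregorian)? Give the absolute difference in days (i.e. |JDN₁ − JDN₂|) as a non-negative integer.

8828

First date → JDN 2403583; second date → JDN 2394755.
The interval is |2403583 − 2394755| = 8828 days.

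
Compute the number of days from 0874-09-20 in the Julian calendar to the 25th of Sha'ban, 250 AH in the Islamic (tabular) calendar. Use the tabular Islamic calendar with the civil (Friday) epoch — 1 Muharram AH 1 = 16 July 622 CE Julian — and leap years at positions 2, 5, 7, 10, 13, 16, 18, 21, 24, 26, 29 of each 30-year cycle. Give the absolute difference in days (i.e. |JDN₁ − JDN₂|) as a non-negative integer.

3641

JDN of the first date = 2040549.
JDN of the second date = 2036908.
|2036908 − 2040549| = 3641.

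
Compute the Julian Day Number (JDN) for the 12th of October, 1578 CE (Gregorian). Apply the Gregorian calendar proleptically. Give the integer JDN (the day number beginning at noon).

JDN 2451545 is 1 January 2000 CE (Gregorian); the target day is −153848 days from there, so JDN = 2297697.

2297697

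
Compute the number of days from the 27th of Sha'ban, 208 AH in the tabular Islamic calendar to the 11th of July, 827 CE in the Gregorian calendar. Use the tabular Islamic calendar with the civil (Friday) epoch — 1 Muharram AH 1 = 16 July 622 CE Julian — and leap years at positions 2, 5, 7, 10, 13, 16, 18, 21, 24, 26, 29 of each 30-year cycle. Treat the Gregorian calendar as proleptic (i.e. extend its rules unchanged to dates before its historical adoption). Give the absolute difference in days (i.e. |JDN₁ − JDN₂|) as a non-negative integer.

1280

JDN of the first date = 2022027.
JDN of the second date = 2023307.
|2023307 − 2022027| = 1280.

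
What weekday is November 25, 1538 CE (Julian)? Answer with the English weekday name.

This is JDN 2283141 (5 December 1538 Gregorian).
2283141 ≡ 0 (mod 7); counting from Monday = 0 gives Monday.

Monday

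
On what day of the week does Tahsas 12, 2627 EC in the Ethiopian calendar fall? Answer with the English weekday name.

Friday

Equivalently 26 December 2634 Gregorian, JDN 2683468.
JDN 2683468 mod 7 = 4, and JDN 0 was a Monday, so this is a Friday.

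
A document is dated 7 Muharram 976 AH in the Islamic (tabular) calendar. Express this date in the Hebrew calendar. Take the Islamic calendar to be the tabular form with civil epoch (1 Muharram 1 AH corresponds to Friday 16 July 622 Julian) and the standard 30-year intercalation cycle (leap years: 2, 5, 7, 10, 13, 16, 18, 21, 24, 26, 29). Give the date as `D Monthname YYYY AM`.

Julian Day Number of the source date = 2293953.
Converting JDN 2293953 to the Hebrew calendar gives 6 Tammuz 5328 AM.

6 Tammuz 5328 AM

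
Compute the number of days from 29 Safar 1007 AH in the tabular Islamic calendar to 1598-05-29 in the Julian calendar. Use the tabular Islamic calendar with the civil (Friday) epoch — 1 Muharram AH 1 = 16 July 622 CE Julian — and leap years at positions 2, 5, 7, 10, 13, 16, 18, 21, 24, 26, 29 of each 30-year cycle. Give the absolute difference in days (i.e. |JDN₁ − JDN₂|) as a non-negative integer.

JDN of the first date = 2304991.
JDN of the second date = 2304876.
|2304876 − 2304991| = 115.

115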